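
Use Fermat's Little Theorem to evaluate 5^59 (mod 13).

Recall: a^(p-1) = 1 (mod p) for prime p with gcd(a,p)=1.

Step 1: Since 13 is prime, by Fermat's Little Theorem: 5^12 = 1 (mod 13).
Step 2: Reduce exponent: 59 mod 12 = 11.
Step 3: So 5^59 = 5^11 (mod 13).
Step 4: 5^11 mod 13 = 8.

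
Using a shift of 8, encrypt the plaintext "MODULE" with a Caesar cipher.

Step 1: For each letter, shift forward by 8 positions (mod 26).
  M (position 12) -> position (12+8) mod 26 = 20 -> U
  O (position 14) -> position (14+8) mod 26 = 22 -> W
  D (position 3) -> position (3+8) mod 26 = 11 -> L
  U (position 20) -> position (20+8) mod 26 = 2 -> C
  L (position 11) -> position (11+8) mod 26 = 19 -> T
  E (position 4) -> position (4+8) mod 26 = 12 -> M
Result: UWLCTM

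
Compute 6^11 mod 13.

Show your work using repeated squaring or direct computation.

Step 1: Compute 6^11 mod 13 step by step, reducing modulo 13 at each step.
  6^1 mod 13 = 6
  6^2 mod 13 = (6 * 6) mod 13 = 10
  6^3 mod 13 = (10 * 6) mod 13 = 8
  6^4 mod 13 = (8 * 6) mod 13 = 9
  6^5 mod 13 = (9 * 6) mod 13 = 2
  6^6 mod 13 = (2 * 6) mod 13 = 12
  6^7 mod 13 = (12 * 6) mod 13 = 7
  6^8 mod 13 = (7 * 6) mod 13 = 3
  6^9 mod 13 = (3 * 6) mod 13 = 5
  6^10 mod 13 = (5 * 6) mod 13 = 4
  6^11 mod 13 = (4 * 6) mod 13 = 11
Step 2: Result = 11.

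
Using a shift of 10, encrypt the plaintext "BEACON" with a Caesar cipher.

Step 1: For each letter, shift forward by 10 positions (mod 26).
  B (position 1) -> position (1+10) mod 26 = 11 -> L
  E (position 4) -> position (4+10) mod 26 = 14 -> O
  A (position 0) -> position (0+10) mod 26 = 10 -> K
  C (position 2) -> position (2+10) mod 26 = 12 -> M
  O (position 14) -> position (14+10) mod 26 = 24 -> Y
  N (position 13) -> position (13+10) mod 26 = 23 -> X
Result: LOKMYX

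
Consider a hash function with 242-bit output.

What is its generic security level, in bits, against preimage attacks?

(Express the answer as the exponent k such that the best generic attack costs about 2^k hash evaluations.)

Step 1: The hash has a 242-bit output.
Step 2: Preimage resistance means: given a digest h(x), it should be infeasible to find any input that hashes to it.
With a 242-bit output there are 2^242 possible digests, so a generic brute-force preimage search costs about 2^242 evaluations.
Step 3: Security level = 242 bits.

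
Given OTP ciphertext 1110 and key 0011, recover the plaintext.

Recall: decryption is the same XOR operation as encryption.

Step 1: XOR ciphertext with key:
  Ciphertext: 1110
  Key:        0011
  XOR:        1101
Step 2: Plaintext = 1101 = 13 in decimal.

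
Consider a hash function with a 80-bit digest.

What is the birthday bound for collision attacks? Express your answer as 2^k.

Step 1: The birthday paradox gives collision probability ~50% after sqrt(2^n) = 2^(n/2) hashes.
Step 2: For 80-bit output: 2^(80/2) = 2^40.
Step 3: Approximately 2^40 hash computations needed.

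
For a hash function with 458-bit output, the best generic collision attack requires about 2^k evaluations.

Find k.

Step 1: The hash has a 458-bit output.
Step 2: Collision resistance means it should be infeasible to find any x != y with h(x) = h(y).
By the birthday bound, a generic collision search succeeds after about sqrt(2^458) = 2^(458/2) = 2^229 evaluations.
Step 3: Security level = 229 bits.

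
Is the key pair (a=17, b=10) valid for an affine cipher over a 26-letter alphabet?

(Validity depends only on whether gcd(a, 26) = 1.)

Step 1: Compute gcd(17, 26).
Step 2: gcd(17, 26) = 1.
Since gcd = 1, 17 is coprime with 26, so it is a valid key.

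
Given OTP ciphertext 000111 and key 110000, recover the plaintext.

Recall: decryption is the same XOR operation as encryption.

Step 1: XOR ciphertext with key:
  Ciphertext: 000111
  Key:        110000
  XOR:        110111
Step 2: Plaintext = 110111 = 55 in decimal.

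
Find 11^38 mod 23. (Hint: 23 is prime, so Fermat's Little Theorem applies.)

Step 1: Since 23 is prime, by Fermat's Little Theorem: 11^22 = 1 (mod 23).
Step 2: Reduce exponent: 38 mod 22 = 16.
Step 3: So 11^38 = 11^16 (mod 23).
Step 4: 11^16 mod 23 = 18.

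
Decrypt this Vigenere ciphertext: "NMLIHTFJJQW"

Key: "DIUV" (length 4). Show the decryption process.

Step 1: Key 'DIUV' has length 4. Extended key: DIUVDIUVDIU
Step 2: Decrypt each position:
  N(13) - D(3) = 10 = K
  M(12) - I(8) = 4 = E
  L(11) - U(20) = 17 = R
  I(8) - V(21) = 13 = N
  H(7) - D(3) = 4 = E
  T(19) - I(8) = 11 = L
  F(5) - U(20) = 11 = L
  J(9) - V(21) = 14 = O
  J(9) - D(3) = 6 = G
  Q(16) - I(8) = 8 = I
  W(22) - U(20) = 2 = C
Plaintext: KERNELLOGIC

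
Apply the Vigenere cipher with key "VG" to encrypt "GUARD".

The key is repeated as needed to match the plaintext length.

Step 1: Repeat key to match plaintext length:
  Plaintext: GUARD
  Key:       VGVGV
Step 2: Encrypt each letter:
  G(6) + V(21) = (6+21) mod 26 = 1 = B
  U(20) + G(6) = (20+6) mod 26 = 0 = A
  A(0) + V(21) = (0+21) mod 26 = 21 = V
  R(17) + G(6) = (17+6) mod 26 = 23 = X
  D(3) + V(21) = (3+21) mod 26 = 24 = Y
Ciphertext: BAVXY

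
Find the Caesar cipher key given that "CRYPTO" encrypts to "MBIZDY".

Step 1: Compare first letters: C (position 2) -> M (position 12).
Step 2: Shift = (12 - 2) mod 26 = 10.
The shift value is 10.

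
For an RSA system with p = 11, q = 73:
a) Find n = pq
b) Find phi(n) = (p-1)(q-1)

Step 1: n = p * q = 11 * 73 = 803.
Step 2: phi(n) = (p-1)(q-1) = 10 * 72 = 720.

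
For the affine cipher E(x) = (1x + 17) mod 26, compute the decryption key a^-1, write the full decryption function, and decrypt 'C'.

Step 1: Find a^-1, the modular inverse of 1 mod 26.
Step 2: We need 1 * a^-1 = 1 (mod 26).
Step 3: 1 * 1 = 1 = 0 * 26 + 1, so a^-1 = 1.
Step 4: D(y) = 1(y - 17) mod 26.
Step 5: Apply to 'C' (y = 2): D(2) = 1 * (2 - 17) mod 26 = 1 * -15 mod 26 = 11 -> 'L'.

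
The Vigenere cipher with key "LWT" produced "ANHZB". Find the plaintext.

Step 1: Extend key: LWTLW
Step 2: Decrypt each letter (c - k) mod 26:
  A(0) - L(11) = (0-11) mod 26 = 15 = P
  N(13) - W(22) = (13-22) mod 26 = 17 = R
  H(7) - T(19) = (7-19) mod 26 = 14 = O
  Z(25) - L(11) = (25-11) mod 26 = 14 = O
  B(1) - W(22) = (1-22) mod 26 = 5 = F
Plaintext: PROOF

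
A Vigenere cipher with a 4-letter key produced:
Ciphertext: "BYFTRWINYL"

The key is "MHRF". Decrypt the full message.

Step 1: Key 'MHRF' has length 4. Extended key: MHRFMHRFMH
Step 2: Decrypt each position:
  B(1) - M(12) = 15 = P
  Y(24) - H(7) = 17 = R
  F(5) - R(17) = 14 = O
  T(19) - F(5) = 14 = O
  R(17) - M(12) = 5 = F
  W(22) - H(7) = 15 = P
  I(8) - R(17) = 17 = R
  N(13) - F(5) = 8 = I
  Y(24) - M(12) = 12 = M
  L(11) - H(7) = 4 = E
Plaintext: PROOFPRIME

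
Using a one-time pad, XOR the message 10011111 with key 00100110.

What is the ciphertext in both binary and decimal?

Step 1: Write out the XOR operation bit by bit:
  Message: 10011111
  Key:     00100110
  XOR:     10111001
Step 2: Convert to decimal: 10111001 = 185.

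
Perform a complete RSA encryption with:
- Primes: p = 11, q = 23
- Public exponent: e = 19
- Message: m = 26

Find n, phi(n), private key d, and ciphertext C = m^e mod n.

Step 1: n = 11 * 23 = 253.
Step 2: phi(n) = (11-1)(23-1) = 10 * 22 = 220.
Step 3: Find d = 19^(-1) mod 220 = 139.
  Verify: 19 * 139 = 2641 = 1 (mod 220).
Step 4: C = 26^19 mod 253 = 190.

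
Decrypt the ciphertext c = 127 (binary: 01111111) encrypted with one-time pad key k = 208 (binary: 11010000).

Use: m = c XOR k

Step 1: XOR ciphertext with key:
  Ciphertext: 01111111
  Key:        11010000
  XOR:        10101111
Step 2: Plaintext = 10101111 = 175 in decimal.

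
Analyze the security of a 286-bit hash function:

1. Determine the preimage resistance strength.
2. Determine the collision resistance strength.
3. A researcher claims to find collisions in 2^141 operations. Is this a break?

Step 1: Preimage resistance requires brute-force of 2^286 operations.
Step 2: Collision resistance (birthday bound) = 2^(286/2) = 2^143.
Step 3: The claimed attack costs 2^141 operations.
Step 4: Since 2^141 < 2^143, the claimed attack beats the generic birthday bound, so collision resistance is broken.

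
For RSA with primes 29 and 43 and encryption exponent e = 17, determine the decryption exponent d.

Step 1: n = 29 * 43 = 1247.
Step 2: phi(n) = 28 * 42 = 1176.
Step 3: Find d such that 17 * d = 1 (mod 1176).
Step 4: d = 17^(-1) mod 1176 = 761.
Verification: 17 * 761 = 12937 = 11 * 1176 + 1.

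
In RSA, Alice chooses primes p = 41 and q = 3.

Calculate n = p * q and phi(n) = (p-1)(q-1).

Step 1: n = p * q = 41 * 3 = 123.
Step 2: phi(n) = (p-1)(q-1) = 40 * 2 = 80.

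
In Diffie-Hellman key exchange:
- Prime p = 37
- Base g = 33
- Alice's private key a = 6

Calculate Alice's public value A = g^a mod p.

Step 1: A = g^a mod p = 33^6 mod 37.
  33^1 mod 37 = 33
  33^2 mod 37 = (33 * 33) mod 37 = 16
  33^3 mod 37 = (16 * 33) mod 37 = 10
  33^4 mod 37 = (10 * 33) mod 37 = 34
  33^5 mod 37 = (34 * 33) mod 37 = 12
  33^6 mod 37 = (12 * 33) mod 37 = 26
Result: A = 26.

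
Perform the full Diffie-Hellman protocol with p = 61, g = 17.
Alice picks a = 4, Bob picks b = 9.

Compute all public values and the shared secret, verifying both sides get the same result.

Step 1: A = g^a mod p = 17^4 mod 61 = 12.
Step 2: B = g^b mod p = 17^9 mod 61 = 8.
Step 3: Alice computes s = B^a mod p = 8^4 mod 61 = 9.
Step 4: Bob computes s = A^b mod p = 12^9 mod 61 = 9.
Both sides agree: shared secret = 9.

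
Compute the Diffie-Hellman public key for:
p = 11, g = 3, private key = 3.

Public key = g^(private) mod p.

Step 1: A = g^a mod p = 3^3 mod 11.
  3^1 mod 11 = 3
  3^2 mod 11 = (3 * 3) mod 11 = 9
  3^3 mod 11 = (9 * 3) mod 11 = 5
Result: A = 5.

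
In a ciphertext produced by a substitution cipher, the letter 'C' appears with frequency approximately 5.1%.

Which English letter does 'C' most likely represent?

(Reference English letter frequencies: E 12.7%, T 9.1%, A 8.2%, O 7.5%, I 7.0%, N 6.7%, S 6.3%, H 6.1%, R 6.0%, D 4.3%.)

Step 1: The observed frequency is 5.1%.
Step 2: Compare with English frequencies:
  E: 12.7% (difference: 7.6%)
  T: 9.1% (difference: 4.0%)
  A: 8.2% (difference: 3.1%)
  O: 7.5% (difference: 2.4%)
  I: 7.0% (difference: 1.9%)
  N: 6.7% (difference: 1.6%)
  S: 6.3% (difference: 1.2%)
  H: 6.1% (difference: 1.0%)
  R: 6.0% (difference: 0.9%)
  D: 4.3% (difference: 0.8%) <-- closest
Step 3: 'C' most likely represents 'D' (frequency 4.3%).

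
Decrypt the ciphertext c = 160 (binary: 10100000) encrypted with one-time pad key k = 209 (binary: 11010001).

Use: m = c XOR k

Step 1: XOR ciphertext with key:
  Ciphertext: 10100000
  Key:        11010001
  XOR:        01110001
Step 2: Plaintext = 01110001 = 113 in decimal.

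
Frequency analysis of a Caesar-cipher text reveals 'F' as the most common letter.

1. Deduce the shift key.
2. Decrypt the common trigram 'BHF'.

Step 1: In English, 'E' is the most frequent letter (12.7%).
Step 2: The most frequent ciphertext letter is 'F' (position 5).
Step 3: Shift = (5 - 4) mod 26 = 1.
Step 4: Decrypt 'BHF' by shifting back 1:
  B -> A
  H -> G
  F -> E
Step 5: 'BHF' decrypts to 'AGE'.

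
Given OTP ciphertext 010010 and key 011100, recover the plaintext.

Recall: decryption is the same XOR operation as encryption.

Step 1: XOR ciphertext with key:
  Ciphertext: 010010
  Key:        011100
  XOR:        001110
Step 2: Plaintext = 001110 = 14 in decimal.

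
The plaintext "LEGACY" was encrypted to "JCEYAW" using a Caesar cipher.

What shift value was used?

Step 1: Compare first letters: L (position 11) -> J (position 9).
Step 2: Shift = (9 - 11) mod 26 = 24.
The shift value is 24.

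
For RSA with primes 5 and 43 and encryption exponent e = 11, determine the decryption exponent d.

Step 1: n = 5 * 43 = 215.
Step 2: phi(n) = 4 * 42 = 168.
Step 3: Find d such that 11 * d = 1 (mod 168).
Step 4: d = 11^(-1) mod 168 = 107.
Verification: 11 * 107 = 1177 = 7 * 168 + 1.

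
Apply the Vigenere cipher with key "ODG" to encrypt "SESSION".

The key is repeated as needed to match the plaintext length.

Step 1: Repeat key to match plaintext length:
  Plaintext: SESSION
  Key:       ODGODGO
Step 2: Encrypt each letter:
  S(18) + O(14) = (18+14) mod 26 = 6 = G
  E(4) + D(3) = (4+3) mod 26 = 7 = H
  S(18) + G(6) = (18+6) mod 26 = 24 = Y
  S(18) + O(14) = (18+14) mod 26 = 6 = G
  I(8) + D(3) = (8+3) mod 26 = 11 = L
  O(14) + G(6) = (14+6) mod 26 = 20 = U
  N(13) + O(14) = (13+14) mod 26 = 1 = B
Ciphertext: GHYGLUB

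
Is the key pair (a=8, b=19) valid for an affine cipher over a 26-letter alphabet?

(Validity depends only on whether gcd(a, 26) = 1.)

Step 1: Compute gcd(8, 26).
Step 2: gcd(8, 26) = 2.
Since gcd = 2 != 1, 8 shares a common factor with 26, so it cannot be used.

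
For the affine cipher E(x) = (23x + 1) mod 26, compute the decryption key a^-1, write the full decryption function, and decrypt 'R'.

Step 1: Find a^-1, the modular inverse of 23 mod 26.
Step 2: We need 23 * a^-1 = 1 (mod 26).
Step 3: 23 * 17 = 391 = 15 * 26 + 1, so a^-1 = 17.
Step 4: D(y) = 17(y - 1) mod 26.
Step 5: Apply to 'R' (y = 17): D(17) = 17 * (17 - 1) mod 26 = 17 * 16 mod 26 = 12 -> 'M'.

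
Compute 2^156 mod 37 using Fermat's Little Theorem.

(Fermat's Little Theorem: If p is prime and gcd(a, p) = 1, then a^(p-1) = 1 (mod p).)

Step 1: Since 37 is prime, by Fermat's Little Theorem: 2^36 = 1 (mod 37).
Step 2: Reduce exponent: 156 mod 36 = 12.
Step 3: So 2^156 = 2^12 (mod 37).
Step 4: 2^12 mod 37 = 26.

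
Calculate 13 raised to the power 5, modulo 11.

Step 1: Compute 13^5 mod 11 step by step, reducing modulo 11 at each step.
  13^1 mod 11 = 2
  13^2 mod 11 = (2 * 13) mod 11 = 4
  13^3 mod 11 = (4 * 13) mod 11 = 8
  13^4 mod 11 = (8 * 13) mod 11 = 5
  13^5 mod 11 = (5 * 13) mod 11 = 10
Step 2: Result = 10.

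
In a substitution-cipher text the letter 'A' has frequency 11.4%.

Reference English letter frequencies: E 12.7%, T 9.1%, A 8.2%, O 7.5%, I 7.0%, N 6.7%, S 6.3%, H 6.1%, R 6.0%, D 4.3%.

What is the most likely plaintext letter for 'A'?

Step 1: The observed frequency is 11.4%.
Step 2: Compare with English frequencies:
  E: 12.7% (difference: 1.3%) <-- closest
  T: 9.1% (difference: 2.3%)
  A: 8.2% (difference: 3.2%)
  O: 7.5% (difference: 3.9%)
  I: 7.0% (difference: 4.4%)
  N: 6.7% (difference: 4.7%)
  S: 6.3% (difference: 5.1%)
  H: 6.1% (difference: 5.3%)
  R: 6.0% (difference: 5.4%)
  D: 4.3% (difference: 7.1%)
Step 3: 'A' most likely represents 'E' (frequency 12.7%).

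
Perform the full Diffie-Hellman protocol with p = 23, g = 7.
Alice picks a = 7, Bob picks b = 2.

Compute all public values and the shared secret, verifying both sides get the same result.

Step 1: A = g^a mod p = 7^7 mod 23 = 5.
Step 2: B = g^b mod p = 7^2 mod 23 = 3.
Step 3: Alice computes s = B^a mod p = 3^7 mod 23 = 2.
Step 4: Bob computes s = A^b mod p = 5^2 mod 23 = 2.
Both sides agree: shared secret = 2.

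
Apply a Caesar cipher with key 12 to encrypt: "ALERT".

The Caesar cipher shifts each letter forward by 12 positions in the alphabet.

Step 1: For each letter, shift forward by 12 positions (mod 26).
  A (position 0) -> position (0+12) mod 26 = 12 -> M
  L (position 11) -> position (11+12) mod 26 = 23 -> X
  E (position 4) -> position (4+12) mod 26 = 16 -> Q
  R (position 17) -> position (17+12) mod 26 = 3 -> D
  T (position 19) -> position (19+12) mod 26 = 5 -> F
Result: MXQDF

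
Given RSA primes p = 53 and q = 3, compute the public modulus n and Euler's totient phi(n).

Step 1: n = p * q = 53 * 3 = 159.
Step 2: phi(n) = (p-1)(q-1) = 52 * 2 = 104.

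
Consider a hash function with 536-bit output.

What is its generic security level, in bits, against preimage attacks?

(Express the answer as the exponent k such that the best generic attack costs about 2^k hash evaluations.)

Step 1: The hash has a 536-bit output.
Step 2: Preimage resistance means: given a digest h(x), it should be infeasible to find any input that hashes to it.
With a 536-bit output there are 2^536 possible digests, so a generic brute-force preimage search costs about 2^536 evaluations.
Step 3: Security level = 536 bits.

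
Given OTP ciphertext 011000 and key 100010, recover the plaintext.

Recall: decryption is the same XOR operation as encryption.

Step 1: XOR ciphertext with key:
  Ciphertext: 011000
  Key:        100010
  XOR:        111010
Step 2: Plaintext = 111010 = 58 in decimal.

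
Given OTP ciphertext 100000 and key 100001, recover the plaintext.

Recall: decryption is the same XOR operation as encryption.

Step 1: XOR ciphertext with key:
  Ciphertext: 100000
  Key:        100001
  XOR:        000001
Step 2: Plaintext = 000001 = 1 in decimal.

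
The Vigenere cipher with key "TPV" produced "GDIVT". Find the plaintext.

Step 1: Extend key: TPVTP
Step 2: Decrypt each letter (c - k) mod 26:
  G(6) - T(19) = (6-19) mod 26 = 13 = N
  D(3) - P(15) = (3-15) mod 26 = 14 = O
  I(8) - V(21) = (8-21) mod 26 = 13 = N
  V(21) - T(19) = (21-19) mod 26 = 2 = C
  T(19) - P(15) = (19-15) mod 26 = 4 = E
Plaintext: NONCE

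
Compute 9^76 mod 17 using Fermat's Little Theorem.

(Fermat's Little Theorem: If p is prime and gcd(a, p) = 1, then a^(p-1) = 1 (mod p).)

Step 1: Since 17 is prime, by Fermat's Little Theorem: 9^16 = 1 (mod 17).
Step 2: Reduce exponent: 76 mod 16 = 12.
Step 3: So 9^76 = 9^12 (mod 17).
Step 4: 9^12 mod 17 = 16.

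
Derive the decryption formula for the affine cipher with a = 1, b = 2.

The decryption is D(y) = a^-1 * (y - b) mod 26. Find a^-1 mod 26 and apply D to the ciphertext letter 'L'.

Step 1: Find a^-1, the modular inverse of 1 mod 26.
Step 2: We need 1 * a^-1 = 1 (mod 26).
Step 3: 1 * 1 = 1 = 0 * 26 + 1, so a^-1 = 1.
Step 4: D(y) = 1(y - 2) mod 26.
Step 5: Apply to 'L' (y = 11): D(11) = 1 * (11 - 2) mod 26 = 1 * 9 mod 26 = 9 -> 'J'.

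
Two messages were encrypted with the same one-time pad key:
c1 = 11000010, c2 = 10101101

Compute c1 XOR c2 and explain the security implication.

Step 1: c1 XOR c2 = (m1 XOR k) XOR (m2 XOR k).
Step 2: By XOR associativity/commutativity: = m1 XOR m2 XOR k XOR k = m1 XOR m2.
Step 3: 11000010 XOR 10101101 = 01101111 = 111.
Step 4: The key cancels out! An attacker learns m1 XOR m2 = 111, revealing the relationship between plaintexts.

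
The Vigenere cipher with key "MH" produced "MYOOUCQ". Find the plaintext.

Step 1: Extend key: MHMHMHM
Step 2: Decrypt each letter (c - k) mod 26:
  M(12) - M(12) = (12-12) mod 26 = 0 = A
  Y(24) - H(7) = (24-7) mod 26 = 17 = R
  O(14) - M(12) = (14-12) mod 26 = 2 = C
  O(14) - H(7) = (14-7) mod 26 = 7 = H
  U(20) - M(12) = (20-12) mod 26 = 8 = I
  C(2) - H(7) = (2-7) mod 26 = 21 = V
  Q(16) - M(12) = (16-12) mod 26 = 4 = E
Plaintext: ARCHIVE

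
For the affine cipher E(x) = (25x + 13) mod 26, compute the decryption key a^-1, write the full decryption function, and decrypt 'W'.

Step 1: Find a^-1, the modular inverse of 25 mod 26.
Step 2: We need 25 * a^-1 = 1 (mod 26).
Step 3: 25 * 25 = 625 = 24 * 26 + 1, so a^-1 = 25.
Step 4: D(y) = 25(y - 13) mod 26.
Step 5: Apply to 'W' (y = 22): D(22) = 25 * (22 - 13) mod 26 = 25 * 9 mod 26 = 17 -> 'R'.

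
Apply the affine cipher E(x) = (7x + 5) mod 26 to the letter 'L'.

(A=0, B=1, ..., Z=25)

Step 1: Convert 'L' to number: x = 11.
Step 2: E(11) = (7 * 11 + 5) mod 26 = 82 mod 26 = 4.
Step 3: Convert 4 back to letter: E.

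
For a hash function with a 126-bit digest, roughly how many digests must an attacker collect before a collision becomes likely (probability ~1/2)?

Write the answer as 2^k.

Step 1: The birthday paradox gives collision probability ~50% after sqrt(2^n) = 2^(n/2) hashes.
Step 2: For 126-bit output: 2^(126/2) = 2^63.
Step 3: Approximately 2^63 hash computations needed.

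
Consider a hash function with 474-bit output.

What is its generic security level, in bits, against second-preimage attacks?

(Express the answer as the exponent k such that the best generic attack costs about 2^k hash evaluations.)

Step 1: The hash has a 474-bit output.
Step 2: Second-preimage resistance means: given a specific input x, it should be infeasible to find a different y with h(y) = h(x).
With a 474-bit output, a generic search for a second preimage costs about 2^474 evaluations (each trial matches the fixed target with probability 2^-474).
Step 3: Security level = 474 bits.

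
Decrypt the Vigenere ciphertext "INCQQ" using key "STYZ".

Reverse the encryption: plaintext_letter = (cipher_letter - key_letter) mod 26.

Step 1: Extend key: STYZS
Step 2: Decrypt each letter (c - k) mod 26:
  I(8) - S(18) = (8-18) mod 26 = 16 = Q
  N(13) - T(19) = (13-19) mod 26 = 20 = U
  C(2) - Y(24) = (2-24) mod 26 = 4 = E
  Q(16) - Z(25) = (16-25) mod 26 = 17 = R
  Q(16) - S(18) = (16-18) mod 26 = 24 = Y
Plaintext: QUERY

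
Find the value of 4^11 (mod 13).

Step 1: Compute 4^11 mod 13 step by step, reducing modulo 13 at each step.
  4^1 mod 13 = 4
  4^2 mod 13 = (4 * 4) mod 13 = 3
  4^3 mod 13 = (3 * 4) mod 13 = 12
  4^4 mod 13 = (12 * 4) mod 13 = 9
  4^5 mod 13 = (9 * 4) mod 13 = 10
  4^6 mod 13 = (10 * 4) mod 13 = 1
  4^7 mod 13 = (1 * 4) mod 13 = 4
  4^8 mod 13 = (4 * 4) mod 13 = 3
  4^9 mod 13 = (3 * 4) mod 13 = 12
  4^10 mod 13 = (12 * 4) mod 13 = 9
  4^11 mod 13 = (9 * 4) mod 13 = 10
Step 2: Result = 10.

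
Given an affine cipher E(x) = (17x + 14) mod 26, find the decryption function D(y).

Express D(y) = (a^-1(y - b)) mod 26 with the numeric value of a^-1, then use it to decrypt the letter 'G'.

Step 1: Find a^-1, the modular inverse of 17 mod 26.
Step 2: We need 17 * a^-1 = 1 (mod 26).
Step 3: 17 * 23 = 391 = 15 * 26 + 1, so a^-1 = 23.
Step 4: D(y) = 23(y - 14) mod 26.
Step 5: Apply to 'G' (y = 6): D(6) = 23 * (6 - 14) mod 26 = 23 * -8 mod 26 = 24 -> 'Y'.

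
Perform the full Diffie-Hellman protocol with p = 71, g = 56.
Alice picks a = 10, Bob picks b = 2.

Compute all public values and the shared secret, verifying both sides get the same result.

Step 1: A = g^a mod p = 56^10 mod 71 = 48.
Step 2: B = g^b mod p = 56^2 mod 71 = 12.
Step 3: Alice computes s = B^a mod p = 12^10 mod 71 = 32.
Step 4: Bob computes s = A^b mod p = 48^2 mod 71 = 32.
Both sides agree: shared secret = 32.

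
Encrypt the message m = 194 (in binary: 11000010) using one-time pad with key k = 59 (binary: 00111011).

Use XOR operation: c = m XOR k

Step 1: Write out the XOR operation bit by bit:
  Message: 11000010
  Key:     00111011
  XOR:     11111001
Step 2: Convert to decimal: 11111001 = 249.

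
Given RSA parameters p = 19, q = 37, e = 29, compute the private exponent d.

Step 1: n = 19 * 37 = 703.
Step 2: phi(n) = 18 * 36 = 648.
Step 3: Find d such that 29 * d = 1 (mod 648).
Step 4: d = 29^(-1) mod 648 = 581.
Verification: 29 * 581 = 16849 = 26 * 648 + 1.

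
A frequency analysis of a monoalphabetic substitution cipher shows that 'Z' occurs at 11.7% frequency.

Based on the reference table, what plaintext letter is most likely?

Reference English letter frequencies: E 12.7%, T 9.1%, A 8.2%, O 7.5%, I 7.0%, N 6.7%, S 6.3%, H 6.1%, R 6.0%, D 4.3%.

Step 1: The observed frequency is 11.7%.
Step 2: Compare with English frequencies:
  E: 12.7% (difference: 1.0%) <-- closest
  T: 9.1% (difference: 2.6%)
  A: 8.2% (difference: 3.5%)
  O: 7.5% (difference: 4.2%)
  I: 7.0% (difference: 4.7%)
  N: 6.7% (difference: 5.0%)
  S: 6.3% (difference: 5.4%)
  H: 6.1% (difference: 5.6%)
  R: 6.0% (difference: 5.7%)
  D: 4.3% (difference: 7.4%)
Step 3: 'Z' most likely represents 'E' (frequency 12.7%).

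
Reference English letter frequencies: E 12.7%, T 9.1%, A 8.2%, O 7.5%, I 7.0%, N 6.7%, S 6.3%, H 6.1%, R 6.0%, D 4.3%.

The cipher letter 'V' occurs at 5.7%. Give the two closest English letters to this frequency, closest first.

Step 1: Observed frequency of 'V' is 5.7%.
Step 2: Compute distances to each reference frequency and sort:
  R (6.0%): difference = 0.3% <-- BEST
  H (6.1%): difference = 0.4% <-- RUNNER-UP
  S (6.3%): difference = 0.6%
  N (6.7%): difference = 1.0%
  I (7.0%): difference = 1.3%
Step 3: Most likely is 'R' (6.0%, diff 0.3%); second most likely is 'H' (6.1%, diff 0.4%).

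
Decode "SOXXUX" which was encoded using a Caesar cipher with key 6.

Step 1: Reverse the shift by subtracting 6 from each letter position.
  S (position 18) -> position (18-6) mod 26 = 12 -> M
  O (position 14) -> position (14-6) mod 26 = 8 -> I
  X (position 23) -> position (23-6) mod 26 = 17 -> R
  X (position 23) -> position (23-6) mod 26 = 17 -> R
  U (position 20) -> position (20-6) mod 26 = 14 -> O
  X (position 23) -> position (23-6) mod 26 = 17 -> R
Decrypted message: MIRROR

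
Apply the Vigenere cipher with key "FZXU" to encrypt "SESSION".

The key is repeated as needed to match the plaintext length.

Step 1: Repeat key to match plaintext length:
  Plaintext: SESSION
  Key:       FZXUFZX
Step 2: Encrypt each letter:
  S(18) + F(5) = (18+5) mod 26 = 23 = X
  E(4) + Z(25) = (4+25) mod 26 = 3 = D
  S(18) + X(23) = (18+23) mod 26 = 15 = P
  S(18) + U(20) = (18+20) mod 26 = 12 = M
  I(8) + F(5) = (8+5) mod 26 = 13 = N
  O(14) + Z(25) = (14+25) mod 26 = 13 = N
  N(13) + X(23) = (13+23) mod 26 = 10 = K
Ciphertext: XDPMNNK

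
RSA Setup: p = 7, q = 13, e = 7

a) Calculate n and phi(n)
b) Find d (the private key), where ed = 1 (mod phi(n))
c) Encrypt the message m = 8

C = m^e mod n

Step 1: n = 7 * 13 = 91.
Step 2: phi(n) = (7-1)(13-1) = 6 * 12 = 72.
Step 3: Find d = 7^(-1) mod 72 = 31.
  Verify: 7 * 31 = 217 = 1 (mod 72).
Step 4: C = 8^7 mod 91 = 57.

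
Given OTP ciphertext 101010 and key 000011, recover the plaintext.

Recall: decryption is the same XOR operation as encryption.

Step 1: XOR ciphertext with key:
  Ciphertext: 101010
  Key:        000011
  XOR:        101001
Step 2: Plaintext = 101001 = 41 in decimal.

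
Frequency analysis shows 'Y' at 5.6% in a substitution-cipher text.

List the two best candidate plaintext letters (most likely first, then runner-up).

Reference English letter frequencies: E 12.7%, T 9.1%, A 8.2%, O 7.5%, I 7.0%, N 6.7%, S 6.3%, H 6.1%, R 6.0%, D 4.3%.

Step 1: Observed frequency of 'Y' is 5.6%.
Step 2: Compute distances to each reference frequency and sort:
  R (6.0%): difference = 0.4% <-- BEST
  H (6.1%): difference = 0.5% <-- RUNNER-UP
  S (6.3%): difference = 0.7%
  N (6.7%): difference = 1.1%
  D (4.3%): difference = 1.3%
Step 3: Most likely is 'R' (6.0%, diff 0.4%); second most likely is 'H' (6.1%, diff 0.5%).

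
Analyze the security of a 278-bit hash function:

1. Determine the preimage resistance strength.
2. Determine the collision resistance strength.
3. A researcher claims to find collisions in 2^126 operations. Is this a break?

Step 1: Preimage resistance requires brute-force of 2^278 operations.
Step 2: Collision resistance (birthday bound) = 2^(278/2) = 2^139.
Step 3: The claimed attack costs 2^126 operations.
Step 4: Since 2^126 < 2^139, the claimed attack beats the generic birthday bound, so collision resistance is broken.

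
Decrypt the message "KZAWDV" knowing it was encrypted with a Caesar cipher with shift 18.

Step 1: Reverse the shift by subtracting 18 from each letter position.
  K (position 10) -> position (10-18) mod 26 = 18 -> S
  Z (position 25) -> position (25-18) mod 26 = 7 -> H
  A (position 0) -> position (0-18) mod 26 = 8 -> I
  W (position 22) -> position (22-18) mod 26 = 4 -> E
  D (position 3) -> position (3-18) mod 26 = 11 -> L
  V (position 21) -> position (21-18) mod 26 = 3 -> D
Decrypted message: SHIELD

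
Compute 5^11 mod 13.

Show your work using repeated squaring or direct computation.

Step 1: Compute 5^11 mod 13 step by step, reducing modulo 13 at each step.
  5^1 mod 13 = 5
  5^2 mod 13 = (5 * 5) mod 13 = 12
  5^3 mod 13 = (12 * 5) mod 13 = 8
  5^4 mod 13 = (8 * 5) mod 13 = 1
  5^5 mod 13 = (1 * 5) mod 13 = 5
  5^6 mod 13 = (5 * 5) mod 13 = 12
  5^7 mod 13 = (12 * 5) mod 13 = 8
  5^8 mod 13 = (8 * 5) mod 13 = 1
  5^9 mod 13 = (1 * 5) mod 13 = 5
  5^10 mod 13 = (5 * 5) mod 13 = 12
  5^11 mod 13 = (12 * 5) mod 13 = 8
Step 2: Result = 8.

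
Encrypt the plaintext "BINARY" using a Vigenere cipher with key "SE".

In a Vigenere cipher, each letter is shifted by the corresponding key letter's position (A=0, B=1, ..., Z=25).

Step 1: Repeat key to match plaintext length:
  Plaintext: BINARY
  Key:       SESESE
Step 2: Encrypt each letter:
  B(1) + S(18) = (1+18) mod 26 = 19 = T
  I(8) + E(4) = (8+4) mod 26 = 12 = M
  N(13) + S(18) = (13+18) mod 26 = 5 = F
  A(0) + E(4) = (0+4) mod 26 = 4 = E
  R(17) + S(18) = (17+18) mod 26 = 9 = J
  Y(24) + E(4) = (24+4) mod 26 = 2 = C
Ciphertext: TMFEJC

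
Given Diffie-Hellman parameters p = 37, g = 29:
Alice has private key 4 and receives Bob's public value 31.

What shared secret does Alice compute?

Step 1: s = B^a mod p = 31^4 mod 37.
  31^1 mod 37 = 31
  31^2 mod 37 = (31 * 31) mod 37 = 36
  31^3 mod 37 = (36 * 31) mod 37 = 6
  31^4 mod 37 = (6 * 31) mod 37 = 1
Result: shared secret = 1.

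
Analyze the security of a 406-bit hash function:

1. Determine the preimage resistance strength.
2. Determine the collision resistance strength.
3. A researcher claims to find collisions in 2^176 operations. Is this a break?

Step 1: Preimage resistance requires brute-force of 2^406 operations.
Step 2: Collision resistance (birthday bound) = 2^(406/2) = 2^203.
Step 3: The claimed attack costs 2^176 operations.
Step 4: Since 2^176 < 2^203, the claimed attack beats the generic birthday bound, so collision resistance is broken.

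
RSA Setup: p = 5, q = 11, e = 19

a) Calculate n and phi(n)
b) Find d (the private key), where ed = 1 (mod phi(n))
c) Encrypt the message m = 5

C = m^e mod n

Step 1: n = 5 * 11 = 55.
Step 2: phi(n) = (5-1)(11-1) = 4 * 10 = 40.
Step 3: Find d = 19^(-1) mod 40 = 19.
  Verify: 19 * 19 = 361 = 1 (mod 40).
Step 4: C = 5^19 mod 55 = 20.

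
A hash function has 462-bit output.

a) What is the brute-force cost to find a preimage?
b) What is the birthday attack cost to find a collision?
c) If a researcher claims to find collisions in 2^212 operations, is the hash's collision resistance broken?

Step 1: Preimage resistance requires brute-force of 2^462 operations.
Step 2: Collision resistance (birthday bound) = 2^(462/2) = 2^231.
Step 3: The claimed attack costs 2^212 operations.
Step 4: Since 2^212 < 2^231, the claimed attack beats the generic birthday bound, so collision resistance is broken.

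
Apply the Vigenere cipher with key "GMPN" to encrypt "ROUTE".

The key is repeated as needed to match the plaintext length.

Step 1: Repeat key to match plaintext length:
  Plaintext: ROUTE
  Key:       GMPNG
Step 2: Encrypt each letter:
  R(17) + G(6) = (17+6) mod 26 = 23 = X
  O(14) + M(12) = (14+12) mod 26 = 0 = A
  U(20) + P(15) = (20+15) mod 26 = 9 = J
  T(19) + N(13) = (19+13) mod 26 = 6 = G
  E(4) + G(6) = (4+6) mod 26 = 10 = K
Ciphertext: XAJGK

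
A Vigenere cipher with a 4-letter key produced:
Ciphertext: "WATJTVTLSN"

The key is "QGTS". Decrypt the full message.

Step 1: Key 'QGTS' has length 4. Extended key: QGTSQGTSQG
Step 2: Decrypt each position:
  W(22) - Q(16) = 6 = G
  A(0) - G(6) = 20 = U
  T(19) - T(19) = 0 = A
  J(9) - S(18) = 17 = R
  T(19) - Q(16) = 3 = D
  V(21) - G(6) = 15 = P
  T(19) - T(19) = 0 = A
  L(11) - S(18) = 19 = T
  S(18) - Q(16) = 2 = C
  N(13) - G(6) = 7 = H
Plaintext: GUARDPATCH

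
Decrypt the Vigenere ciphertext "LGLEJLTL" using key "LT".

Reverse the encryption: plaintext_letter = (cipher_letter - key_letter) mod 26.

Step 1: Extend key: LTLTLTLT
Step 2: Decrypt each letter (c - k) mod 26:
  L(11) - L(11) = (11-11) mod 26 = 0 = A
  G(6) - T(19) = (6-19) mod 26 = 13 = N
  L(11) - L(11) = (11-11) mod 26 = 0 = A
  E(4) - T(19) = (4-19) mod 26 = 11 = L
  J(9) - L(11) = (9-11) mod 26 = 24 = Y
  L(11) - T(19) = (11-19) mod 26 = 18 = S
  T(19) - L(11) = (19-11) mod 26 = 8 = I
  L(11) - T(19) = (11-19) mod 26 = 18 = S
Plaintext: ANALYSIS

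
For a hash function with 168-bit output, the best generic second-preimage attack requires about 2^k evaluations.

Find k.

Step 1: The hash has a 168-bit output.
Step 2: Second-preimage resistance means: given a specific input x, it should be infeasible to find a different y with h(y) = h(x).
With a 168-bit output, a generic search for a second preimage costs about 2^168 evaluations (each trial matches the fixed target with probability 2^-168).
Step 3: Security level = 168 bits.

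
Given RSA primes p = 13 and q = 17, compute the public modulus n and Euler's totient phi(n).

Step 1: n = p * q = 13 * 17 = 221.
Step 2: phi(n) = (p-1)(q-1) = 12 * 16 = 192.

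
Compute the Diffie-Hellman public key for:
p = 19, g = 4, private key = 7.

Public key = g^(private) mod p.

Step 1: A = g^a mod p = 4^7 mod 19.
  4^1 mod 19 = 4
  4^2 mod 19 = (4 * 4) mod 19 = 16
  4^3 mod 19 = (16 * 4) mod 19 = 7
  4^4 mod 19 = (7 * 4) mod 19 = 9
  4^5 mod 19 = (9 * 4) mod 19 = 17
  4^6 mod 19 = (17 * 4) mod 19 = 11
  4^7 mod 19 = (11 * 4) mod 19 = 6
Result: A = 6.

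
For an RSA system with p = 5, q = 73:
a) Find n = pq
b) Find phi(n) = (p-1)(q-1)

Step 1: n = p * q = 5 * 73 = 365.
Step 2: phi(n) = (p-1)(q-1) = 4 * 72 = 288.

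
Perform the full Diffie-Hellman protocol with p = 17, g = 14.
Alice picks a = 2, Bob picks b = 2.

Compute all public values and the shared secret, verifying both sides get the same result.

Step 1: A = g^a mod p = 14^2 mod 17 = 9.
Step 2: B = g^b mod p = 14^2 mod 17 = 9.
Step 3: Alice computes s = B^a mod p = 9^2 mod 17 = 13.
Step 4: Bob computes s = A^b mod p = 9^2 mod 17 = 13.
Both sides agree: shared secret = 13.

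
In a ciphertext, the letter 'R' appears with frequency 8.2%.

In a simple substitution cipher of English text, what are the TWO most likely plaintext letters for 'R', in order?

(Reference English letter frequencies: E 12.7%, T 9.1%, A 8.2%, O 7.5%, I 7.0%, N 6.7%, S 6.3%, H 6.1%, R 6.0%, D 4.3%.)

Step 1: Observed frequency of 'R' is 8.2%.
Step 2: Compute distances to each reference frequency and sort:
  A (8.2%): difference = 0.0% <-- BEST
  O (7.5%): difference = 0.7% <-- RUNNER-UP
  T (9.1%): difference = 0.9%
  I (7.0%): difference = 1.2%
  N (6.7%): difference = 1.5%
Step 3: Most likely is 'A' (8.2%, diff 0.0%); second most likely is 'O' (7.5%, diff 0.7%).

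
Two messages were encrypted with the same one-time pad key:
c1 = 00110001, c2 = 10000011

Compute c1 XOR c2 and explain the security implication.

Step 1: c1 XOR c2 = (m1 XOR k) XOR (m2 XOR k).
Step 2: By XOR associativity/commutativity: = m1 XOR m2 XOR k XOR k = m1 XOR m2.
Step 3: 00110001 XOR 10000011 = 10110010 = 178.
Step 4: The key cancels out! An attacker learns m1 XOR m2 = 178, revealing the relationship between plaintexts.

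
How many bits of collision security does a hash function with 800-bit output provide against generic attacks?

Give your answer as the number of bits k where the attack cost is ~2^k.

Step 1: The hash has a 800-bit output.
Step 2: Collision resistance means it should be infeasible to find any x != y with h(x) = h(y).
By the birthday bound, a generic collision search succeeds after about sqrt(2^800) = 2^(800/2) = 2^400 evaluations.
Step 3: Security level = 400 bits.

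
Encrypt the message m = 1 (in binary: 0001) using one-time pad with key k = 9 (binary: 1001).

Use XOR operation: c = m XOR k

Step 1: Write out the XOR operation bit by bit:
  Message: 0001
  Key:     1001
  XOR:     1000
Step 2: Convert to decimal: 1000 = 8.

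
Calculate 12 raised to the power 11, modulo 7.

Step 1: Compute 12^11 mod 7 step by step, reducing modulo 7 at each step.
  12^1 mod 7 = 5
  12^2 mod 7 = (5 * 12) mod 7 = 4
  12^3 mod 7 = (4 * 12) mod 7 = 6
  12^4 mod 7 = (6 * 12) mod 7 = 2
  12^5 mod 7 = (2 * 12) mod 7 = 3
  12^6 mod 7 = (3 * 12) mod 7 = 1
  12^7 mod 7 = (1 * 12) mod 7 = 5
  12^8 mod 7 = (5 * 12) mod 7 = 4
  12^9 mod 7 = (4 * 12) mod 7 = 6
  12^10 mod 7 = (6 * 12) mod 7 = 2
  12^11 mod 7 = (2 * 12) mod 7 = 3
Step 2: Result = 3.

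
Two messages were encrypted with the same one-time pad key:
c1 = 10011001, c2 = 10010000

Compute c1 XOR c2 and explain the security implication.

Step 1: c1 XOR c2 = (m1 XOR k) XOR (m2 XOR k).
Step 2: By XOR associativity/commutativity: = m1 XOR m2 XOR k XOR k = m1 XOR m2.
Step 3: 10011001 XOR 10010000 = 00001001 = 9.
Step 4: The key cancels out! An attacker learns m1 XOR m2 = 9, revealing the relationship between plaintexts.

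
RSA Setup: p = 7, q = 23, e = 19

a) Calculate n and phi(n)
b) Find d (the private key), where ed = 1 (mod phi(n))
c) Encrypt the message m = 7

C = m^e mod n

Step 1: n = 7 * 23 = 161.
Step 2: phi(n) = (7-1)(23-1) = 6 * 22 = 132.
Step 3: Find d = 19^(-1) mod 132 = 7.
  Verify: 19 * 7 = 133 = 1 (mod 132).
Step 4: C = 7^19 mod 161 = 126.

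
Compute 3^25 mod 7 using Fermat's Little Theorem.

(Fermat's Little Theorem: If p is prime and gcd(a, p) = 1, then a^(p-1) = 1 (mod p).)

Step 1: Since 7 is prime, by Fermat's Little Theorem: 3^6 = 1 (mod 7).
Step 2: Reduce exponent: 25 mod 6 = 1.
Step 3: So 3^25 = 3^1 (mod 7).
Step 4: 3^1 mod 7 = 3.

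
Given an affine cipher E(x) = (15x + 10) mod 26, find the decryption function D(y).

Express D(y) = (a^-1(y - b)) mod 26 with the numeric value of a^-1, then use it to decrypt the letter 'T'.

Step 1: Find a^-1, the modular inverse of 15 mod 26.
Step 2: We need 15 * a^-1 = 1 (mod 26).
Step 3: 15 * 7 = 105 = 4 * 26 + 1, so a^-1 = 7.
Step 4: D(y) = 7(y - 10) mod 26.
Step 5: Apply to 'T' (y = 19): D(19) = 7 * (19 - 10) mod 26 = 7 * 9 mod 26 = 11 -> 'L'.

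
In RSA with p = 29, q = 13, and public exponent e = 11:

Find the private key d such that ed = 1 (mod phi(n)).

Step 1: n = 29 * 13 = 377.
Step 2: phi(n) = 28 * 12 = 336.
Step 3: Find d such that 11 * d = 1 (mod 336).
Step 4: d = 11^(-1) mod 336 = 275.
Verification: 11 * 275 = 3025 = 9 * 336 + 1.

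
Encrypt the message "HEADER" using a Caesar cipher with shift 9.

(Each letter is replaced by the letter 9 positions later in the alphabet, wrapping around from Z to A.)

Step 1: For each letter, shift forward by 9 positions (mod 26).
  H (position 7) -> position (7+9) mod 26 = 16 -> Q
  E (position 4) -> position (4+9) mod 26 = 13 -> N
  A (position 0) -> position (0+9) mod 26 = 9 -> J
  D (position 3) -> position (3+9) mod 26 = 12 -> M
  E (position 4) -> position (4+9) mod 26 = 13 -> N
  R (position 17) -> position (17+9) mod 26 = 0 -> A
Result: QNJMNA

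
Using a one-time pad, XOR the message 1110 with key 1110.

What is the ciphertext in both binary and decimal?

Step 1: Write out the XOR operation bit by bit:
  Message: 1110
  Key:     1110
  XOR:     0000
Step 2: Convert to decimal: 0000 = 0.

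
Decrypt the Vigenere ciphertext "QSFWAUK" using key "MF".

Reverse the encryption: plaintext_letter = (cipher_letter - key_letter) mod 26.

Step 1: Extend key: MFMFMFM
Step 2: Decrypt each letter (c - k) mod 26:
  Q(16) - M(12) = (16-12) mod 26 = 4 = E
  S(18) - F(5) = (18-5) mod 26 = 13 = N
  F(5) - M(12) = (5-12) mod 26 = 19 = T
  W(22) - F(5) = (22-5) mod 26 = 17 = R
  A(0) - M(12) = (0-12) mod 26 = 14 = O
  U(20) - F(5) = (20-5) mod 26 = 15 = P
  K(10) - M(12) = (10-12) mod 26 = 24 = Y
Plaintext: ENTROPY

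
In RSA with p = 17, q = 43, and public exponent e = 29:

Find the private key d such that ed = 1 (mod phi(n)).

Step 1: n = 17 * 43 = 731.
Step 2: phi(n) = 16 * 42 = 672.
Step 3: Find d such that 29 * d = 1 (mod 672).
Step 4: d = 29^(-1) mod 672 = 533.
Verification: 29 * 533 = 15457 = 23 * 672 + 1.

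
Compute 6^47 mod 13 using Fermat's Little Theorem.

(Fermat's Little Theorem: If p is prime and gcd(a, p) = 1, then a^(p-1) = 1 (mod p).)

Step 1: Since 13 is prime, by Fermat's Little Theorem: 6^12 = 1 (mod 13).
Step 2: Reduce exponent: 47 mod 12 = 11.
Step 3: So 6^47 = 6^11 (mod 13).
Step 4: 6^11 mod 13 = 11.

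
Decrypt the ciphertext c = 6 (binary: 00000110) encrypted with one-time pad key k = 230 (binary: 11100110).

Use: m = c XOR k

Step 1: XOR ciphertext with key:
  Ciphertext: 00000110
  Key:        11100110
  XOR:        11100000
Step 2: Plaintext = 11100000 = 224 in decimal.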